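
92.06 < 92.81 True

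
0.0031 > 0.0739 False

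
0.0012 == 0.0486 False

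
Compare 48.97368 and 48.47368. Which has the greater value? 48.97368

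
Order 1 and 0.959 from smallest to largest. 0.959, 1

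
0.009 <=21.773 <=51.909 True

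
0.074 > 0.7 False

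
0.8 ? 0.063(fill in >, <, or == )>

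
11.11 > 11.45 False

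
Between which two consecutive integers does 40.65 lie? 40 and 41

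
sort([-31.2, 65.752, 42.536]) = [-31.2, 42.536, 65.752]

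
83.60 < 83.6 False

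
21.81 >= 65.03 False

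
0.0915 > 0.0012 True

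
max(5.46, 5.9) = 5.9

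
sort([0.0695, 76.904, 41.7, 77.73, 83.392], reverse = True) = [83.392, 77.73, 76.904, 41.7, 0.0695]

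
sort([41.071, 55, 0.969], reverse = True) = [55, 41.071, 0.969]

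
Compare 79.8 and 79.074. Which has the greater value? 79.8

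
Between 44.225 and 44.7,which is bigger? 44.7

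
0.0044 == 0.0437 False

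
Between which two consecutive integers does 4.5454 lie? 4 and 5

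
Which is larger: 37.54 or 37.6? 37.6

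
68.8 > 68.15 True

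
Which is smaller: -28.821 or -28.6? -28.821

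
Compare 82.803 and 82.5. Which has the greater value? 82.803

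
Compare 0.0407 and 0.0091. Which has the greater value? 0.0407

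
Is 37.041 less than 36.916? No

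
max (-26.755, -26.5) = -26.5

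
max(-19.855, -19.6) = -19.6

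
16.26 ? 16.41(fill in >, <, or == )<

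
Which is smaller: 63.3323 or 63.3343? 63.3323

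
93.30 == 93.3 True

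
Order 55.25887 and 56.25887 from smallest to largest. 55.25887,56.25887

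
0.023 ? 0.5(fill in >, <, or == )<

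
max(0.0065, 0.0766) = 0.0766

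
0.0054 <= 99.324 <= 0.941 False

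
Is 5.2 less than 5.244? Yes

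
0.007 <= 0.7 True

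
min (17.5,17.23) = 17.23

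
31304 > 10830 True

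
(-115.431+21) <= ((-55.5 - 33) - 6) False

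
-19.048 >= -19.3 True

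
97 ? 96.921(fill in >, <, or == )>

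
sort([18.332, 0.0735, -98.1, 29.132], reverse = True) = [29.132, 18.332, 0.0735, -98.1]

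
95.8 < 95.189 False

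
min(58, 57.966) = 57.966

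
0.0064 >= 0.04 False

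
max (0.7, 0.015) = 0.7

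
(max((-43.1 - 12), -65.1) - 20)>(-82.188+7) True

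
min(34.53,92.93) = 34.53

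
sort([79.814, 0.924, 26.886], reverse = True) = [79.814, 26.886, 0.924]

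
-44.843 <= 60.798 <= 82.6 True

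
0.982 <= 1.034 True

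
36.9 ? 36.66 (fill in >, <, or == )>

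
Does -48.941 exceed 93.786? No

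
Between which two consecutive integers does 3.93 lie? 3 and 4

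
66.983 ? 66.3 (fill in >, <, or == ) >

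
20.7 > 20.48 True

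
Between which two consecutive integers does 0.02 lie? 0 and 1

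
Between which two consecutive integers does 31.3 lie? 31 and 32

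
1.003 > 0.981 True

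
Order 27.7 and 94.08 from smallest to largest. 27.7, 94.08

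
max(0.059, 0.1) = 0.1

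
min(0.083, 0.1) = 0.083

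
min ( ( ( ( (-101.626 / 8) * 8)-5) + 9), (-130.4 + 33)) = -97.626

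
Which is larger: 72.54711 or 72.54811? 72.54811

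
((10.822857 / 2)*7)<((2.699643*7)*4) True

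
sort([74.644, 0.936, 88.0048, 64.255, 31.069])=[0.936, 31.069, 64.255, 74.644, 88.0048]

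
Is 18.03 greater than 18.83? No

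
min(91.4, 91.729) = 91.4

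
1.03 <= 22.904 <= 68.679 True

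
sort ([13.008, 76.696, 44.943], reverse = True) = [76.696, 44.943, 13.008]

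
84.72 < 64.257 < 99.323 False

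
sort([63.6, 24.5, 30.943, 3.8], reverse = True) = [63.6, 30.943, 24.5, 3.8]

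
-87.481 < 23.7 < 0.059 False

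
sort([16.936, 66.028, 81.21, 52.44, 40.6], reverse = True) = [81.21, 66.028, 52.44, 40.6, 16.936]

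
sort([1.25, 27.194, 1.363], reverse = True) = [27.194, 1.363, 1.25]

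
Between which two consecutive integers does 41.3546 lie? 41 and 42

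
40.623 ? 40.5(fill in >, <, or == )>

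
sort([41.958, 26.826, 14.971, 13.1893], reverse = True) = [41.958, 26.826, 14.971, 13.1893]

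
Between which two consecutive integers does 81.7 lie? 81 and 82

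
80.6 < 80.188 False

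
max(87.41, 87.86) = 87.86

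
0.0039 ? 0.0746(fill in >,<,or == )<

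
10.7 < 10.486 False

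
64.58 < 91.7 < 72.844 False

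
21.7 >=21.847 False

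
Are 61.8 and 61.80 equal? Yes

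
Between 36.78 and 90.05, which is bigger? 90.05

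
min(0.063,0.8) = 0.063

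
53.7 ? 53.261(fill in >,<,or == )>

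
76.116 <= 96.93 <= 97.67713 True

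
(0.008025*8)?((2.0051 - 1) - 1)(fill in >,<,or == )>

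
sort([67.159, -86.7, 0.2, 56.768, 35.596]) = [-86.7, 0.2, 35.596, 56.768, 67.159]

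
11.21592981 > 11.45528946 False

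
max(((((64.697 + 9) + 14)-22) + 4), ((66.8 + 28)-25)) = 69.8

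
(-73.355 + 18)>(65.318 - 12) False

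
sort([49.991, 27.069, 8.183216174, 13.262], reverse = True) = [49.991, 27.069, 13.262, 8.183216174]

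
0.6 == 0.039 False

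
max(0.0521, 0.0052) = 0.0521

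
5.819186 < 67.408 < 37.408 False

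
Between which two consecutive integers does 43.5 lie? 43 and 44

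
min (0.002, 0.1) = 0.002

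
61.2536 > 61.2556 False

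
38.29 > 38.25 True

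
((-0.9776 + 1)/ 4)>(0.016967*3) False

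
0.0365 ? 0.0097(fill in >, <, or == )>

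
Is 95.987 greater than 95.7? Yes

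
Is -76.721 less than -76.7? Yes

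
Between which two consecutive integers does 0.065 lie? 0 and 1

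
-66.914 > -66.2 False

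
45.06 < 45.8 True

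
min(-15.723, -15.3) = -15.723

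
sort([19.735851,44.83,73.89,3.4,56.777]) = [3.4,19.735851,44.83,56.777,73.89]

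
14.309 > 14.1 True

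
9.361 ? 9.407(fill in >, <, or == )<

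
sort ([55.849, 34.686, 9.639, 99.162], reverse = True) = [99.162, 55.849, 34.686, 9.639]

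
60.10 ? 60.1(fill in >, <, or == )==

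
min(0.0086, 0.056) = 0.0086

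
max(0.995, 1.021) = 1.021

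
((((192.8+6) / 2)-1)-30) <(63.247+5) False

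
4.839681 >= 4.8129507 True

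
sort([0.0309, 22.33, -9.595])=[-9.595, 0.0309, 22.33]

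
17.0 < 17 False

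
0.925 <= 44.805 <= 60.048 True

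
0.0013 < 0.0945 True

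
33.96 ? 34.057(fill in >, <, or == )<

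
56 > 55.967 True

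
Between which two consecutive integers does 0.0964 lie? 0 and 1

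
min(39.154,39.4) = 39.154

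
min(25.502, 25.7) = 25.502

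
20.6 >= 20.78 False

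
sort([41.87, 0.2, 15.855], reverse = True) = [41.87, 15.855, 0.2]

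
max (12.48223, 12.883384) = 12.883384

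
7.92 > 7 True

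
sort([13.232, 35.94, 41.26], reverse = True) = [41.26, 35.94, 13.232]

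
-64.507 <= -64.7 False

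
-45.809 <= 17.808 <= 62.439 True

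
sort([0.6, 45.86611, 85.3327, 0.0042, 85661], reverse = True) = [85661, 85.3327, 45.86611, 0.6, 0.0042]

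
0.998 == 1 False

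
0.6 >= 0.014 True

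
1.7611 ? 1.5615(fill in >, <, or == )>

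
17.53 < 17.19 False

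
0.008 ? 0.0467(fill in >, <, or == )<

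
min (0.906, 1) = 0.906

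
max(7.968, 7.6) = 7.968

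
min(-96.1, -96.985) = -96.985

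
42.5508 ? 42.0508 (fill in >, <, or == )>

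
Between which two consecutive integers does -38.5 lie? -39 and -38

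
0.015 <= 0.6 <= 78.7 True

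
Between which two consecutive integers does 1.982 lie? 1 and 2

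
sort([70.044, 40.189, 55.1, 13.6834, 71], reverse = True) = [71, 70.044, 55.1, 40.189, 13.6834]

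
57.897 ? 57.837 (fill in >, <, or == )>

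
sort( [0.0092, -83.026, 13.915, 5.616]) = [-83.026, 0.0092, 5.616, 13.915]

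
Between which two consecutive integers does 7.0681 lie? 7 and 8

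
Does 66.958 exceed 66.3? Yes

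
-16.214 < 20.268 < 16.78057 False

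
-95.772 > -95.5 False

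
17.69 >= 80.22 False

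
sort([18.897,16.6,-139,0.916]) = [-139,0.916,16.6,18.897]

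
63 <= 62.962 False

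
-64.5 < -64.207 True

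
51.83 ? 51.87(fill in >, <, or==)<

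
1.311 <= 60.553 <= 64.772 True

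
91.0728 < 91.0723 False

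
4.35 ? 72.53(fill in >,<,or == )<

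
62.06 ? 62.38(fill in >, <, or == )<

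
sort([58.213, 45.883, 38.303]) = [38.303, 45.883, 58.213]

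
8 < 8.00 False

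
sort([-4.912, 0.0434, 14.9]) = [-4.912, 0.0434, 14.9]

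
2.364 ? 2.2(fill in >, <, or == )>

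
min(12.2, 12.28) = 12.2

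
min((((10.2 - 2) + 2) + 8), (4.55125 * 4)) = 18.2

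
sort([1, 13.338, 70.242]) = [1, 13.338, 70.242]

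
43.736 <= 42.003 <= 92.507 False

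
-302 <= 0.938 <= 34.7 True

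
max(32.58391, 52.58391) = 52.58391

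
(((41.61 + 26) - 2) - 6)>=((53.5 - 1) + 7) True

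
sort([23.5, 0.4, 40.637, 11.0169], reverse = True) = [40.637, 23.5, 11.0169, 0.4]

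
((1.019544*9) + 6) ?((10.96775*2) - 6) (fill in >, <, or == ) <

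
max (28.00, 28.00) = 28.00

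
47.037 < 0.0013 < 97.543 False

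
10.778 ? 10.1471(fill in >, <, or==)>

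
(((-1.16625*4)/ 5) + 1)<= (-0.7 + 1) True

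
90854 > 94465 False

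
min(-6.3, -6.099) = -6.3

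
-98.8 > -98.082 False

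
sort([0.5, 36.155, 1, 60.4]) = [0.5, 1, 36.155, 60.4]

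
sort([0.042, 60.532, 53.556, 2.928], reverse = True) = [60.532, 53.556, 2.928, 0.042]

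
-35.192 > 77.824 False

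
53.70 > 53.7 False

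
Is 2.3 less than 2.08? No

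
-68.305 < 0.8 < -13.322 False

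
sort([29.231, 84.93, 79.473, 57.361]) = [29.231, 57.361, 79.473, 84.93]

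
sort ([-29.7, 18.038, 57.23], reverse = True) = [57.23, 18.038, -29.7]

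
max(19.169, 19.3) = 19.3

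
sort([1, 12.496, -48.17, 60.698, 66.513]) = [-48.17, 1, 12.496, 60.698, 66.513]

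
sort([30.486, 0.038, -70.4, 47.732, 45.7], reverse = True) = [47.732, 45.7, 30.486, 0.038, -70.4]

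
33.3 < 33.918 True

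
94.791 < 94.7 False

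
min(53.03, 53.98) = 53.03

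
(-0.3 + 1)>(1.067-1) True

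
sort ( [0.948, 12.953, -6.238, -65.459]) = [-65.459, -6.238, 0.948, 12.953]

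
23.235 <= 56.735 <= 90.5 True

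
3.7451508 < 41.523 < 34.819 False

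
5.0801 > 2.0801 True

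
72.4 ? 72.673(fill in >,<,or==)<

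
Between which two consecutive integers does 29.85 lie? 29 and 30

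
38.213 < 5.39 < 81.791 False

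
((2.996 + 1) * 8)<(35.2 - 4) False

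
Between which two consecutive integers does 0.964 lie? 0 and 1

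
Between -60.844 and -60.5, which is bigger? -60.5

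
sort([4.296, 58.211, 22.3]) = [4.296, 22.3, 58.211]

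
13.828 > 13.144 True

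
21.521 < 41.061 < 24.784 False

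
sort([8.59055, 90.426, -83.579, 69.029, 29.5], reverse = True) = [90.426, 69.029, 29.5, 8.59055, -83.579]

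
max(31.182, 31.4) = 31.4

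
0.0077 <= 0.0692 True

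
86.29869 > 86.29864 True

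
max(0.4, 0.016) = 0.4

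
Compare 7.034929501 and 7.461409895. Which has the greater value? 7.461409895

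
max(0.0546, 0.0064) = 0.0546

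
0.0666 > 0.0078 True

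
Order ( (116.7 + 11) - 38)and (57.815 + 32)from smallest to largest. ( (116.7 + 11) - 38),(57.815 + 32)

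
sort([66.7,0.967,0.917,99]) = [0.917,0.967,66.7,99]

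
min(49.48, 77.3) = 49.48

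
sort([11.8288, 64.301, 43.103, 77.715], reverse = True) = [77.715, 64.301, 43.103, 11.8288]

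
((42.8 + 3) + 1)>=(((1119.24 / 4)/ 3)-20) False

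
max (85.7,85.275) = 85.7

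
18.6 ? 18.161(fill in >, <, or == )>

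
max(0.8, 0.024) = 0.8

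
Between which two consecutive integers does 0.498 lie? 0 and 1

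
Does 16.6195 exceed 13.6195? Yes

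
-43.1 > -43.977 True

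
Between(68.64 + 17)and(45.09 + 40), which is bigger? (68.64 + 17)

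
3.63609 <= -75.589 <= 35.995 False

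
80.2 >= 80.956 False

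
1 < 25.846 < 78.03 True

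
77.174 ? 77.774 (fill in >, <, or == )<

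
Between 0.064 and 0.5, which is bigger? 0.5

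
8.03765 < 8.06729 True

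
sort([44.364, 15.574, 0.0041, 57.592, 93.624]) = [0.0041, 15.574, 44.364, 57.592, 93.624]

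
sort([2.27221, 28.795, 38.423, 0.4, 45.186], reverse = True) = [45.186, 38.423, 28.795, 2.27221, 0.4]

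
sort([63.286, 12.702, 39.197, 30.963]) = [12.702, 30.963, 39.197, 63.286]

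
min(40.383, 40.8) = 40.383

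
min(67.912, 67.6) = 67.6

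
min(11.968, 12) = 11.968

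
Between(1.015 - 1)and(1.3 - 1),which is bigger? (1.3 - 1)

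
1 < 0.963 False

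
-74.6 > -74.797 True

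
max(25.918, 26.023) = 26.023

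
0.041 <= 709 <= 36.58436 False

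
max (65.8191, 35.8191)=65.8191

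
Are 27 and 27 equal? Yes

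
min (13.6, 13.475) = 13.475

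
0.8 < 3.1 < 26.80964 True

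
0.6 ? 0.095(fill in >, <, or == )>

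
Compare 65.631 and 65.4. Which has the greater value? 65.631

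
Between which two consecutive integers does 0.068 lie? 0 and 1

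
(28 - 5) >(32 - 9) False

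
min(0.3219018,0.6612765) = 0.3219018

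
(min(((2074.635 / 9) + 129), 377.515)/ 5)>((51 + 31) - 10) False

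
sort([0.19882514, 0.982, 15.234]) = [0.19882514, 0.982, 15.234]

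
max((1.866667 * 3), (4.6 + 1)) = 5.600001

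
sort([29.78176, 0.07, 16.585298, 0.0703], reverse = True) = [29.78176, 16.585298, 0.0703, 0.07]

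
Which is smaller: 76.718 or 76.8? 76.718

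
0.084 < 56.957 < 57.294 True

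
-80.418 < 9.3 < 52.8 True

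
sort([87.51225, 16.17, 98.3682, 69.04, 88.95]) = [16.17, 69.04, 87.51225, 88.95, 98.3682]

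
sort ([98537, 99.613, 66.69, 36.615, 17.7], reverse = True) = [98537, 99.613, 66.69, 36.615, 17.7]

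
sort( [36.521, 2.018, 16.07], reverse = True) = [36.521, 16.07, 2.018]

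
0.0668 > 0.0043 True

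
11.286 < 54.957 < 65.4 True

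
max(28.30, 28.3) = 28.3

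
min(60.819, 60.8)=60.8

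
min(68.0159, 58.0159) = 58.0159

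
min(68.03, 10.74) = 10.74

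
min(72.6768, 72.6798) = 72.6768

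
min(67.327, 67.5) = 67.327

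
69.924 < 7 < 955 False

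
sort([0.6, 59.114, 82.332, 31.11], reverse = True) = [82.332, 59.114, 31.11, 0.6]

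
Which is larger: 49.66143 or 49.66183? 49.66183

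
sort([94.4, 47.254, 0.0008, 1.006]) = [0.0008, 1.006, 47.254, 94.4]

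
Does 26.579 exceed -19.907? Yes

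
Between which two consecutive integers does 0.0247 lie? 0 and 1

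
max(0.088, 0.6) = 0.6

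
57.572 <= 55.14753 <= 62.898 False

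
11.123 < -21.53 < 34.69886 False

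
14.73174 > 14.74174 False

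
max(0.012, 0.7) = 0.7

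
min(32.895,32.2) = 32.2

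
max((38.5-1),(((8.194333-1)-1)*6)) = 37.5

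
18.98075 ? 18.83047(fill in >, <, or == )>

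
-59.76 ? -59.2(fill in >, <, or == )<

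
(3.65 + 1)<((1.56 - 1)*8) False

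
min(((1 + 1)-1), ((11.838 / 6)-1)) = 0.973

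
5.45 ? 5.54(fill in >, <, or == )<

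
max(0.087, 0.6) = 0.6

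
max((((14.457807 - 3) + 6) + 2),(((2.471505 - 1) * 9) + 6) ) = 19.457807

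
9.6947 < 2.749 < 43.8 False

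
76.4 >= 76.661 False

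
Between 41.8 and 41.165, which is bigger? 41.8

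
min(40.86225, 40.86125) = 40.86125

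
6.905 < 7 True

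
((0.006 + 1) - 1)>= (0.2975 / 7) False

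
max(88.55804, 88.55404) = 88.55804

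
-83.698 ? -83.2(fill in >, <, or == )<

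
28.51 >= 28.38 True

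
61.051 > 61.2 False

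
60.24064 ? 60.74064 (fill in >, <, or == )<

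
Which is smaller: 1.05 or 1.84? 1.05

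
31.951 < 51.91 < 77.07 True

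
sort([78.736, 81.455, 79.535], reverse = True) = [81.455, 79.535, 78.736]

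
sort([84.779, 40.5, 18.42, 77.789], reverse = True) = [84.779, 77.789, 40.5, 18.42]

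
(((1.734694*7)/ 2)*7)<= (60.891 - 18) True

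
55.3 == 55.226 False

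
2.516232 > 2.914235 False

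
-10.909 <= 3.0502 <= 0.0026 False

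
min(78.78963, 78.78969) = 78.78963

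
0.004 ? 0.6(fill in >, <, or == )<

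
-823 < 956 True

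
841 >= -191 True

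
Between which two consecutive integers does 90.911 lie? 90 and 91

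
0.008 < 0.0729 True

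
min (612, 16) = 16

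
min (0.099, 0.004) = 0.004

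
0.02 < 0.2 True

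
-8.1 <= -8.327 False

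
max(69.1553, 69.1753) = 69.1753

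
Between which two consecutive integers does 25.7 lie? 25 and 26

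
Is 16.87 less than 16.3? No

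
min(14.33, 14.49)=14.33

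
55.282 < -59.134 False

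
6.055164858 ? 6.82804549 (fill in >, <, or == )<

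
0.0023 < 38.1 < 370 True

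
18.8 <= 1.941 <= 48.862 False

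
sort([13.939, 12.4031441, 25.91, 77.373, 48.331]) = [12.4031441, 13.939, 25.91, 48.331, 77.373]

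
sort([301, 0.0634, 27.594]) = [0.0634, 27.594, 301]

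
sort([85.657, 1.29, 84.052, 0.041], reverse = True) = [85.657, 84.052, 1.29, 0.041]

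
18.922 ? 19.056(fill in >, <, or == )<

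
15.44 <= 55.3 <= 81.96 True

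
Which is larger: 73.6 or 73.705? 73.705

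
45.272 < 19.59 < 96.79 False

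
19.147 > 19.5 False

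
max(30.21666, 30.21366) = 30.21666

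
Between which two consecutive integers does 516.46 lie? 516 and 517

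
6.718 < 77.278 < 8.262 False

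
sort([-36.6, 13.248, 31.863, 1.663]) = [-36.6, 1.663, 13.248, 31.863]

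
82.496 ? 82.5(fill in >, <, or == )<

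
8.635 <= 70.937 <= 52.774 False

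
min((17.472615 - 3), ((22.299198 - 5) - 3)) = 14.299198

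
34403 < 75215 True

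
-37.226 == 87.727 False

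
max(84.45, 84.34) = 84.45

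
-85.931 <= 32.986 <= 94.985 True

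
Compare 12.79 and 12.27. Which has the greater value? 12.79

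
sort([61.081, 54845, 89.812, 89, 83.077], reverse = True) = [54845, 89.812, 89, 83.077, 61.081]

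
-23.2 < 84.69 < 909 True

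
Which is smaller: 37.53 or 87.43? 37.53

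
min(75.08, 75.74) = 75.08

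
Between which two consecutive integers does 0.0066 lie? 0 and 1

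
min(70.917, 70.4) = 70.4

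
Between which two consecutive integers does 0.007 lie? 0 and 1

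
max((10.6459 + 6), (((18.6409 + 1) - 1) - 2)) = 16.6459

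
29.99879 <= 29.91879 False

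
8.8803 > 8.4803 True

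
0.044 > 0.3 False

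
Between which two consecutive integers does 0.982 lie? 0 and 1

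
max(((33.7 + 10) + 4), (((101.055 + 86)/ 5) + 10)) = 47.7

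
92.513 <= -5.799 False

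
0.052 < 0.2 True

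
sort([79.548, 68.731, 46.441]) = [46.441, 68.731, 79.548]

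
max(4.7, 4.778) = 4.778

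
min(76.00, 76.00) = 76.00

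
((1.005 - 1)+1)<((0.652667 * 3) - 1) False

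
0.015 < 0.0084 False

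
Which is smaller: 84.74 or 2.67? 2.67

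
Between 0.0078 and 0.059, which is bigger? 0.059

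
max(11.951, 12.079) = 12.079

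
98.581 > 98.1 True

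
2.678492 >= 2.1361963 True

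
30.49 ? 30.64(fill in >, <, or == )<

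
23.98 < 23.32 False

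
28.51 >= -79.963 True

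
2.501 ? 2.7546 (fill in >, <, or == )<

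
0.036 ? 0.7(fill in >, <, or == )<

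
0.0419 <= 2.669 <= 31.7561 True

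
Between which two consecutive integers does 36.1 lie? 36 and 37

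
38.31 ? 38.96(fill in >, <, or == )<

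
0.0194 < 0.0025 False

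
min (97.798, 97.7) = 97.7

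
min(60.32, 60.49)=60.32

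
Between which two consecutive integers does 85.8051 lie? 85 and 86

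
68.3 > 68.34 False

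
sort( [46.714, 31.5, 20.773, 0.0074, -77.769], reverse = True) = [46.714, 31.5, 20.773, 0.0074, -77.769]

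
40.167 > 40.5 False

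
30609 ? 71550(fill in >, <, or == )<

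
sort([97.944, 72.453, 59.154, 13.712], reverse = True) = [97.944, 72.453, 59.154, 13.712]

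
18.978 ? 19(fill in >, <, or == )<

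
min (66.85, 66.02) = 66.02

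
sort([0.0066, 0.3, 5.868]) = [0.0066, 0.3, 5.868]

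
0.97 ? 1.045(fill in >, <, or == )<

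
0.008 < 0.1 True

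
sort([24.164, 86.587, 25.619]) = [24.164, 25.619, 86.587]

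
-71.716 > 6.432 False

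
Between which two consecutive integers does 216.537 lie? 216 and 217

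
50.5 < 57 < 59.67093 True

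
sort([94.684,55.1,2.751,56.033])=[2.751,55.1,56.033,94.684]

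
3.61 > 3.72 False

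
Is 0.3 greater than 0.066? Yes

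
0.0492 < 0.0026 False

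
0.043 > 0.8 False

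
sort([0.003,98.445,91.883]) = [0.003,91.883,98.445]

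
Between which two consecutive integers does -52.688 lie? -53 and -52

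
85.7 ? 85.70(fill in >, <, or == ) ==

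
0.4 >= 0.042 True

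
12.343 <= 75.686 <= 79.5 True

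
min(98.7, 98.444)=98.444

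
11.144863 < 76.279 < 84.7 True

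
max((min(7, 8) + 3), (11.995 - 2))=10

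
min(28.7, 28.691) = 28.691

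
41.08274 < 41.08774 True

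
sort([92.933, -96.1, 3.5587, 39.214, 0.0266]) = [-96.1, 0.0266, 3.5587, 39.214, 92.933]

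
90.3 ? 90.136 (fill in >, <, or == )>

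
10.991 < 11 True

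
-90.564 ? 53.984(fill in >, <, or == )<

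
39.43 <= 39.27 False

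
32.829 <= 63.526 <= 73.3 True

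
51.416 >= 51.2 True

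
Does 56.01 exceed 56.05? No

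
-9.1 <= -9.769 False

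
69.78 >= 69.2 True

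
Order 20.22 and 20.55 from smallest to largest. 20.22, 20.55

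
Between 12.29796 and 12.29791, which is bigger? 12.29796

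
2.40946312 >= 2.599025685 False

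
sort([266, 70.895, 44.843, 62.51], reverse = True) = [266, 70.895, 62.51, 44.843]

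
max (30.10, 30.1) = 30.1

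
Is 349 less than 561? Yes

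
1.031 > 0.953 True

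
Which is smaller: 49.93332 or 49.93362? 49.93332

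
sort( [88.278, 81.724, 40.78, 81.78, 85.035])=[40.78, 81.724, 81.78, 85.035, 88.278]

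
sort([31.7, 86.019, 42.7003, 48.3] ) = [31.7, 42.7003, 48.3, 86.019]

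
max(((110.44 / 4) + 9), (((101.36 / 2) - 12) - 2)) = 36.68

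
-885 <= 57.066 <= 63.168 True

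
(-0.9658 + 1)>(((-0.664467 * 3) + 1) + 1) True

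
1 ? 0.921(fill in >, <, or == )>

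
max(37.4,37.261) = 37.4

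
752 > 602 True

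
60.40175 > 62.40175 False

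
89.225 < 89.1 False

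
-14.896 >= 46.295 False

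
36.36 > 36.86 False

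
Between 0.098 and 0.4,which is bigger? 0.4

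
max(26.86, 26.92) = 26.92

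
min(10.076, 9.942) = 9.942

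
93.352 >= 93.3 True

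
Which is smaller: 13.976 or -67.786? -67.786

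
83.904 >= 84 False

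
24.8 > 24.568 True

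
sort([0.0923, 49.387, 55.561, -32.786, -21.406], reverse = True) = [55.561, 49.387, 0.0923, -21.406, -32.786]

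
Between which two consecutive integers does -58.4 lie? -59 and -58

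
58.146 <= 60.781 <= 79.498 True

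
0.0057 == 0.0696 False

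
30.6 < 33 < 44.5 True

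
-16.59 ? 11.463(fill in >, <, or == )<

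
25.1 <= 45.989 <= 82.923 True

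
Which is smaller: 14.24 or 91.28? 14.24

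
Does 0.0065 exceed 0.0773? No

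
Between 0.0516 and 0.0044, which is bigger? 0.0516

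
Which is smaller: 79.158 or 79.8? 79.158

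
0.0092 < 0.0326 True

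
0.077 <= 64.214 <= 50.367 False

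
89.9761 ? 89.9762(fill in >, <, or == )<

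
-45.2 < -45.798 False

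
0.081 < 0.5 True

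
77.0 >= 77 True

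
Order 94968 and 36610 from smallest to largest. 36610, 94968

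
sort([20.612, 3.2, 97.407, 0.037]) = [0.037, 3.2, 20.612, 97.407]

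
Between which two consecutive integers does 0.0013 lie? 0 and 1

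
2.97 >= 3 False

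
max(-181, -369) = -181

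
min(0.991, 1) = 0.991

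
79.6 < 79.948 True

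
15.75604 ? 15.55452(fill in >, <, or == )>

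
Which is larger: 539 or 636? 636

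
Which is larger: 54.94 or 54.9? 54.94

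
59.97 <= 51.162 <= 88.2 False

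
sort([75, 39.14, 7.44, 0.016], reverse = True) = [75, 39.14, 7.44, 0.016]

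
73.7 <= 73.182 False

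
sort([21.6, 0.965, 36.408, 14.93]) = [0.965, 14.93, 21.6, 36.408]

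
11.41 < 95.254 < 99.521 True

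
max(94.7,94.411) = 94.7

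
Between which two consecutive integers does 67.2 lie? 67 and 68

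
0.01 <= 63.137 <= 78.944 True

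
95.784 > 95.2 True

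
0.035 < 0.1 True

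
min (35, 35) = 35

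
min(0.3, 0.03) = 0.03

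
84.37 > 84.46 False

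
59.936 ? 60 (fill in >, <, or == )<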